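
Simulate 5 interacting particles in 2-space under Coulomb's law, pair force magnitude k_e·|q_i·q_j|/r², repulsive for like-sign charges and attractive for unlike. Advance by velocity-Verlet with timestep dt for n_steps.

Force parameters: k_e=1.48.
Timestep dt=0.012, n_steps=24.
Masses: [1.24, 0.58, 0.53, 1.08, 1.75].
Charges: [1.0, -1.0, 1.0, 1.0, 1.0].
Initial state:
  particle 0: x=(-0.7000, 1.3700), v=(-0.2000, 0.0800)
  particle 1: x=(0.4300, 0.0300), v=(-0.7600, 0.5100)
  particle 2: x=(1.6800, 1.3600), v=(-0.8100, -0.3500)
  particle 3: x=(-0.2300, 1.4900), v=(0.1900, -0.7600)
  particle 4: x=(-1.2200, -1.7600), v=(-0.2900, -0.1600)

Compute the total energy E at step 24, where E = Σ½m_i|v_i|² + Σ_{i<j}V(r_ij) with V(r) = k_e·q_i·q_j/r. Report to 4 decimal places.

step 0: x0=(-0.7000, 1.3700) x1=(0.4300, 0.0300) x2=(1.6800, 1.3600) x3=(-0.2300, 1.4900) x4=(-1.2200, -1.7600)
step 1: x0=(-0.7027, 1.3709) x1=(0.4208, 0.0362) x2=(1.6703, 1.3558) x3=(-0.2273, 1.4810) x4=(-1.2235, -1.7619)
step 2: x0=(-0.7062, 1.3715) x1=(0.4116, 0.0428) x2=(1.6608, 1.3514) x3=(-0.2239, 1.4721) x4=(-1.2270, -1.7639)
step 3: x0=(-0.7103, 1.3720) x1=(0.4022, 0.0495) x2=(1.6514, 1.3470) x3=(-0.2196, 1.4633) x4=(-1.2304, -1.7658)
step 4: x0=(-0.7151, 1.3724) x1=(0.3927, 0.0566) x2=(1.6420, 1.3426) x3=(-0.2146, 1.4546) x4=(-1.2339, -1.7678)
step 5: x0=(-0.7206, 1.3726) x1=(0.3831, 0.0639) x2=(1.6328, 1.3380) x3=(-0.2089, 1.4459) x4=(-1.2373, -1.7697)
step 6: x0=(-0.7266, 1.3727) x1=(0.3734, 0.0715) x2=(1.6237, 1.3334) x3=(-0.2024, 1.4373) x4=(-1.2408, -1.7717)
step 7: x0=(-0.7333, 1.3726) x1=(0.3636, 0.0794) x2=(1.6148, 1.3286) x3=(-0.1953, 1.4287) x4=(-1.2443, -1.7737)
step 8: x0=(-0.7406, 1.3725) x1=(0.3537, 0.0876) x2=(1.6059, 1.3238) x3=(-0.1875, 1.4202) x4=(-1.2477, -1.7757)
step 9: x0=(-0.7484, 1.3724) x1=(0.3437, 0.0961) x2=(1.5972, 1.3189) x3=(-0.1790, 1.4116) x4=(-1.2512, -1.7778)
step 10: x0=(-0.7567, 1.3721) x1=(0.3336, 0.1049) x2=(1.5886, 1.3140) x3=(-0.1701, 1.4030) x4=(-1.2546, -1.7798)
step 11: x0=(-0.7655, 1.3718) x1=(0.3234, 0.1140) x2=(1.5801, 1.3089) x3=(-0.1605, 1.3943) x4=(-1.2580, -1.7818)
step 12: x0=(-0.7747, 1.3715) x1=(0.3131, 0.1234) x2=(1.5717, 1.3038) x3=(-0.1504, 1.3856) x4=(-1.2615, -1.7839)
step 13: x0=(-0.7844, 1.3711) x1=(0.3026, 0.1332) x2=(1.5635, 1.2985) x3=(-0.1399, 1.3768) x4=(-1.2649, -1.7860)
step 14: x0=(-0.7945, 1.3707) x1=(0.2921, 0.1432) x2=(1.5554, 1.2932) x3=(-0.1289, 1.3680) x4=(-1.2684, -1.7880)
step 15: x0=(-0.8049, 1.3702) x1=(0.2814, 0.1537) x2=(1.5474, 1.2878) x3=(-0.1175, 1.3590) x4=(-1.2718, -1.7901)
step 16: x0=(-0.8157, 1.3697) x1=(0.2707, 0.1645) x2=(1.5396, 1.2824) x3=(-0.1057, 1.3499) x4=(-1.2752, -1.7922)
step 17: x0=(-0.8269, 1.3692) x1=(0.2598, 0.1757) x2=(1.5319, 1.2768) x3=(-0.0935, 1.3408) x4=(-1.2786, -1.7943)
step 18: x0=(-0.8383, 1.3687) x1=(0.2489, 0.1872) x2=(1.5243, 1.2711) x3=(-0.0810, 1.3315) x4=(-1.2821, -1.7965)
step 19: x0=(-0.8500, 1.3682) x1=(0.2378, 0.1992) x2=(1.5168, 1.2654) x3=(-0.0682, 1.3220) x4=(-1.2855, -1.7986)
step 20: x0=(-0.8620, 1.3677) x1=(0.2266, 0.2115) x2=(1.5095, 1.2596) x3=(-0.0551, 1.3125) x4=(-1.2889, -1.8008)
step 21: x0=(-0.8742, 1.3671) x1=(0.2154, 0.2243) x2=(1.5023, 1.2537) x3=(-0.0417, 1.3027) x4=(-1.2923, -1.8029)
step 22: x0=(-0.8867, 1.3665) x1=(0.2040, 0.2375) x2=(1.4953, 1.2477) x3=(-0.0281, 1.2929) x4=(-1.2958, -1.8051)
step 23: x0=(-0.8993, 1.3659) x1=(0.1925, 0.2511) x2=(1.4884, 1.2416) x3=(-0.0143, 1.2828) x4=(-1.2992, -1.8073)
step 24: x0=(-0.9122, 1.3654) x1=(0.1810, 0.2653) x2=(1.4816, 1.2355) x3=(-0.0002, 1.2726) x4=(-1.3026, -1.8095)
step 0 velocities: v0=(-0.2000, 0.0800) v1=(-0.7600, 0.5100) v2=(-0.8100, -0.3500) v3=(0.1900, -0.7600) v4=(-0.2900, -0.1600)
step 0: KE=0.9054, PE=2.5087, E=3.4141
step 24 velocities: v0=(-1.0785, -0.0501) v1=(-0.9672, 1.1979) v2=(-0.5569, -0.5160) v3=(1.1776, -0.8604) v4=(-0.2850, -0.1836)
step 24: KE=2.8121, PE=0.6014, E=3.4135

3.4135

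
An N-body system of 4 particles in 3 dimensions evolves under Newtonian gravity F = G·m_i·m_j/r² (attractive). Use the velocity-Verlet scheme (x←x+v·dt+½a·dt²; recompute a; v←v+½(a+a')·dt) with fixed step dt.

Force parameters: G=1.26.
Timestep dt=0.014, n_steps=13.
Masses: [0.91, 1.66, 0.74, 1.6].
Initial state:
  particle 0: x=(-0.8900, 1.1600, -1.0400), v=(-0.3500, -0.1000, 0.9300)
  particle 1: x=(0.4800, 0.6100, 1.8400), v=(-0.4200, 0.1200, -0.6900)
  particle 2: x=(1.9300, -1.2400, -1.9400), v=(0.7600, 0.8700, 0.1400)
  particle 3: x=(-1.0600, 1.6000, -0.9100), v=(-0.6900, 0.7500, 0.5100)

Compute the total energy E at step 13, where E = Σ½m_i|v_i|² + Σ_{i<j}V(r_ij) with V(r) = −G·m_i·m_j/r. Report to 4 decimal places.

step 0: x0=(-0.8900, 1.1600, -1.0400) x1=(0.4800, 0.6100, 1.8400) x2=(1.9300, -1.2400, -1.9400) x3=(-1.0600, 1.6000, -0.9100)
step 1: x0=(-0.8952, 1.1593, -1.0267) x1=(0.4741, 0.6117, 1.8303) x2=(1.9406, -1.2278, -1.9380) x3=(-1.0695, 1.6101, -0.9030)
step 2: x0=(-0.9009, 1.1601, -1.0131) x1=(0.4682, 0.6134, 1.8206) x2=(1.9512, -1.2156, -1.9360) x3=(-1.0786, 1.6193, -0.8961)
step 3: x0=(-0.9071, 1.1622, -0.9990) x1=(0.4623, 0.6151, 1.8108) x2=(1.9618, -1.2033, -1.9340) x3=(-1.0874, 1.6277, -0.8895)
step 4: x0=(-0.9138, 1.1657, -0.9846) x1=(0.4563, 0.6168, 1.8009) x2=(1.9723, -1.1910, -1.9319) x3=(-1.0959, 1.6353, -0.8830)
step 5: x0=(-0.9210, 1.1706, -0.9698) x1=(0.4503, 0.6185, 1.7910) x2=(1.9828, -1.1787, -1.9299) x3=(-1.1041, 1.6422, -0.8766)
step 6: x0=(-0.9288, 1.1768, -0.9547) x1=(0.4443, 0.6203, 1.7810) x2=(1.9932, -1.1663, -1.9278) x3=(-1.1119, 1.6482, -0.8704)
step 7: x0=(-0.9370, 1.1844, -0.9394) x1=(0.4383, 0.6220, 1.7710) x2=(2.0037, -1.1539, -1.9256) x3=(-1.1194, 1.6534, -0.8642)
step 8: x0=(-0.9458, 1.1933, -0.9238) x1=(0.4322, 0.6238, 1.7609) x2=(2.0140, -1.1415, -1.9235) x3=(-1.1266, 1.6578, -0.8582)
step 9: x0=(-0.9551, 1.2037, -0.9080) x1=(0.4261, 0.6256, 1.7507) x2=(2.0244, -1.1291, -1.9213) x3=(-1.1334, 1.6614, -0.8523)
step 10: x0=(-0.9649, 1.2156, -0.8919) x1=(0.4200, 0.6274, 1.7405) x2=(2.0347, -1.1166, -1.9191) x3=(-1.1398, 1.6641, -0.8464)
step 11: x0=(-0.9753, 1.2291, -0.8756) x1=(0.4139, 0.6292, 1.7302) x2=(2.0450, -1.1041, -1.9168) x3=(-1.1459, 1.6658, -0.8406)
step 12: x0=(-0.9864, 1.2441, -0.8592) x1=(0.4077, 0.6310, 1.7199) x2=(2.0552, -1.0915, -1.9146) x3=(-1.1516, 1.6667, -0.8348)
step 13: x0=(-0.9981, 1.2610, -0.8427) x1=(0.4015, 0.6328, 1.7095) x2=(2.0655, -1.0790, -1.9123) x3=(-1.1569, 1.6664, -0.8291)
step 0 velocities: v0=(-0.3500, -0.1000, 0.9300) v1=(-0.4200, 0.1200, -0.6900) v2=(0.7600, 0.8700, 0.1400) v3=(-0.6900, 0.7500, 0.5100)
step 0: KE=2.5473, PE=-6.2719, E=-3.7246
step 13 velocities: v0=(-0.8627, 1.2716, 1.1867) v1=(-0.4434, 0.1316, -0.7451) v2=(0.7284, 0.8991, 0.1649) v3=(-0.3595, -0.0555, 0.4097)
step 13: KE=3.0991, PE=-6.8221, E=-3.7230

-3.7230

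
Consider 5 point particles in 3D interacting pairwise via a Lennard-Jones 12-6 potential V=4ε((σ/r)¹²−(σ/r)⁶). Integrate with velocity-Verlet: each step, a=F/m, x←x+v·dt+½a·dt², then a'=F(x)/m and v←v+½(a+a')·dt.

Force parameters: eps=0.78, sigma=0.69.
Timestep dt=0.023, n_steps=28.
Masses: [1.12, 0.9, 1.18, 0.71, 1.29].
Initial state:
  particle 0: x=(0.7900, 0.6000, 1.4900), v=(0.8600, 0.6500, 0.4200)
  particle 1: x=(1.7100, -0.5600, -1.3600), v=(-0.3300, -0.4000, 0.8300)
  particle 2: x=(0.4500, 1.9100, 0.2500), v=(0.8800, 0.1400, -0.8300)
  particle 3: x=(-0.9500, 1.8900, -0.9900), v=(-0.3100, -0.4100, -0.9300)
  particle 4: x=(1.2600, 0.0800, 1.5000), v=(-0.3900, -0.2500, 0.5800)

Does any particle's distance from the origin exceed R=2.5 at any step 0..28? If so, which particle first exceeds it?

yes, particle 3

step 0: x0=(0.7900, 0.6000, 1.4900) x1=(1.7100, -0.5600, -1.3600) x2=(0.4500, 1.9100, 0.2500) x3=(-0.9500, 1.8900, -0.9900) x4=(1.2600, 0.0800, 1.5000)
step 1: x0=(0.8066, 0.6184, 1.4996) x1=(1.7024, -0.5692, -1.3409) x2=(0.4702, 1.9132, 0.2309) x3=(-0.9571, 1.8806, -1.0114) x4=(1.2538, 0.0712, 1.5134)
step 2: x0=(0.8182, 0.6430, 1.5090) x1=(1.6948, -0.5784, -1.3218) x2=(0.4905, 1.9164, 0.2118) x3=(-0.9642, 1.8711, -1.0328) x4=(1.2519, 0.0571, 1.5269)
step 3: x0=(0.8276, 0.6707, 1.5183) x1=(1.6872, -0.5876, -1.3027) x2=(0.5107, 1.9196, 0.1927) x3=(-0.9713, 1.8617, -1.0541) x4=(1.2520, 0.0404, 1.5405)
step 4: x0=(0.8365, 0.6990, 1.5276) x1=(1.6796, -0.5968, -1.2836) x2=(0.5309, 1.9228, 0.1737) x3=(-0.9784, 1.8523, -1.0755) x4=(1.2524, 0.0231, 1.5542)
step 5: x0=(0.8458, 0.7267, 1.5369) x1=(1.6720, -0.6060, -1.2645) x2=(0.5511, 1.9260, 0.1546) x3=(-0.9855, 1.8429, -1.0968) x4=(1.2525, 0.0063, 1.5678)
step 6: x0=(0.8556, 0.7534, 1.5463) x1=(1.6645, -0.6152, -1.2454) x2=(0.5714, 1.9291, 0.1355) x3=(-0.9926, 1.8334, -1.1181) x4=(1.2522, -0.0096, 1.5813)
step 7: x0=(0.8661, 0.7790, 1.5556) x1=(1.6569, -0.6244, -1.2263) x2=(0.5916, 1.9323, 0.1165) x3=(-0.9996, 1.8240, -1.1395) x4=(1.2513, -0.0246, 1.5949)
step 8: x0=(0.8770, 0.8035, 1.5651) x1=(1.6493, -0.6336, -1.2072) x2=(0.6118, 1.9354, 0.0974) x3=(-1.0067, 1.8146, -1.1608) x4=(1.2500, -0.0386, 1.6083)
step 9: x0=(0.8884, 0.8270, 1.5745) x1=(1.6417, -0.6428, -1.1881) x2=(0.6320, 1.9386, 0.0783) x3=(-1.0137, 1.8051, -1.1821) x4=(1.2483, -0.0517, 1.6218)
step 10: x0=(0.9002, 0.8496, 1.5840) x1=(1.6341, -0.6520, -1.1690) x2=(0.6522, 1.9417, 0.0593) x3=(-1.0207, 1.7957, -1.2034) x4=(1.2463, -0.0640, 1.6352)
step 11: x0=(0.9122, 0.8715, 1.5936) x1=(1.6265, -0.6612, -1.1499) x2=(0.6724, 1.9448, 0.0403) x3=(-1.0278, 1.7863, -1.2247) x4=(1.2440, -0.0757, 1.6485)
step 12: x0=(0.9245, 0.8927, 1.6031) x1=(1.6189, -0.6704, -1.1308) x2=(0.6926, 1.9479, 0.0212) x3=(-1.0348, 1.7769, -1.2460) x4=(1.2415, -0.0867, 1.6618)
step 13: x0=(0.9370, 0.9132, 1.6127) x1=(1.6113, -0.6795, -1.1117) x2=(0.7128, 1.9510, 0.0022) x3=(-1.0418, 1.7674, -1.2673) x4=(1.2388, -0.0973, 1.6751)
step 14: x0=(0.9496, 0.9333, 1.6223) x1=(1.6037, -0.6887, -1.0926) x2=(0.7330, 1.9541, -0.0168) x3=(-1.0488, 1.7580, -1.2886) x4=(1.2360, -0.1074, 1.6883)
step 15: x0=(0.9624, 0.9529, 1.6320) x1=(1.5961, -0.6979, -1.0735) x2=(0.7532, 1.9572, -0.0359) x3=(-1.0558, 1.7486, -1.3099) x4=(1.2331, -0.1171, 1.7016)
step 16: x0=(0.9753, 0.9721, 1.6416) x1=(1.5885, -0.7071, -1.0544) x2=(0.7734, 1.9603, -0.0549) x3=(-1.0628, 1.7391, -1.3312) x4=(1.2301, -0.1264, 1.7148)
step 17: x0=(0.9882, 0.9910, 1.6513) x1=(1.5809, -0.7163, -1.0353) x2=(0.7936, 1.9634, -0.0739) x3=(-1.0698, 1.7297, -1.3525) x4=(1.2271, -0.1354, 1.7279)
step 18: x0=(1.0012, 1.0095, 1.6610) x1=(1.5733, -0.7255, -1.0162) x2=(0.8138, 1.9665, -0.0929) x3=(-1.0768, 1.7203, -1.3737) x4=(1.2239, -0.1442, 1.7411)
step 19: x0=(1.0143, 1.0278, 1.6707) x1=(1.5657, -0.7347, -0.9971) x2=(0.8340, 1.9696, -0.1119) x3=(-1.0837, 1.7109, -1.3950) x4=(1.2208, -0.1527, 1.7542)
step 20: x0=(1.0274, 1.0458, 1.6804) x1=(1.5581, -0.7438, -0.9780) x2=(0.8542, 1.9726, -0.1309) x3=(-1.0907, 1.7014, -1.4163) x4=(1.2176, -0.1610, 1.7674)
step 21: x0=(1.0405, 1.0637, 1.6901) x1=(1.5505, -0.7530, -0.9589) x2=(0.8744, 1.9757, -0.1499) x3=(-1.0977, 1.6920, -1.4375) x4=(1.2143, -0.1691, 1.7805)
step 22: x0=(1.0537, 1.0813, 1.6999) x1=(1.5429, -0.7622, -0.9397) x2=(0.8945, 1.9788, -0.1688) x3=(-1.1047, 1.6826, -1.4588) x4=(1.2111, -0.1771, 1.7936)
step 23: x0=(1.0669, 1.0988, 1.7096) x1=(1.5353, -0.7714, -0.9206) x2=(0.9147, 1.9818, -0.1878) x3=(-1.1117, 1.6732, -1.4801) x4=(1.2078, -0.1849, 1.8067)
step 24: x0=(1.0801, 1.1161, 1.7193) x1=(1.5277, -0.7806, -0.9015) x2=(0.9349, 1.9849, -0.2068) x3=(-1.1186, 1.6637, -1.5013) x4=(1.2045, -0.1926, 1.8197)
step 25: x0=(1.0933, 1.1333, 1.7291) x1=(1.5201, -0.7898, -0.8824) x2=(0.9551, 1.9880, -0.2258) x3=(-1.1256, 1.6543, -1.5226) x4=(1.2012, -0.2002, 1.8328)
step 26: x0=(1.1065, 1.1504, 1.7388) x1=(1.5125, -0.7989, -0.8633) x2=(0.9753, 1.9910, -0.2447) x3=(-1.1325, 1.6449, -1.5439) x4=(1.1979, -0.2077, 1.8459)
step 27: x0=(1.1198, 1.1674, 1.7486) x1=(1.5049, -0.8081, -0.8442) x2=(0.9955, 1.9941, -0.2637) x3=(-1.1395, 1.6355, -1.5651) x4=(1.1946, -0.2151, 1.8589)
step 28: x0=(1.1330, 1.1843, 1.7584) x1=(1.4973, -0.8173, -0.8250) x2=(1.0156, 1.9971, -0.2827) x3=(-1.1465, 1.6261, -1.5864) x4=(1.1913, -0.2224, 1.8720)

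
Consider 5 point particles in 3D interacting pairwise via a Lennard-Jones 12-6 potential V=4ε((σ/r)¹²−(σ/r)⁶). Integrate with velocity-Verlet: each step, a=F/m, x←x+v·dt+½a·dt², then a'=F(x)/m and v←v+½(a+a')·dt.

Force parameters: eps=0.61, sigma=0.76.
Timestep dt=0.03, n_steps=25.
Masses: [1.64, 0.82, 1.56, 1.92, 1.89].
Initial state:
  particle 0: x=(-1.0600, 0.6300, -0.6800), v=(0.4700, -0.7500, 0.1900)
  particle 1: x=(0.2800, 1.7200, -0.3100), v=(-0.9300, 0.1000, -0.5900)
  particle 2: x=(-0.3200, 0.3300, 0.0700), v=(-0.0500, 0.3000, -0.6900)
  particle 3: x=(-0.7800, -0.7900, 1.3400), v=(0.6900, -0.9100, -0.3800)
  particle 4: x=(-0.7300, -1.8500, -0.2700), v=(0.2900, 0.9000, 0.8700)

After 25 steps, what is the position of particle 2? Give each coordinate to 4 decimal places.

step 0: x0=(-1.0600, 0.6300, -0.6800) x1=(0.2800, 1.7200, -0.3100) x2=(-0.3200, 0.3300, 0.0700) x3=(-0.7800, -0.7900, 1.3400) x4=(-0.7300, -1.8500, -0.2700)
step 1: x0=(-1.0457, 0.6074, -0.6741) x1=(0.2521, 1.7229, -0.3277) x2=(-0.3217, 0.3391, 0.0491) x3=(-0.7593, -0.8173, 1.3286) x4=(-0.7213, -1.8230, -0.2439)
step 2: x0=(-1.0308, 0.5847, -0.6676) x1=(0.2240, 1.7257, -0.3454) x2=(-0.3240, 0.3485, 0.0276) x3=(-0.7386, -0.8446, 1.3171) x4=(-0.7126, -1.7960, -0.2178)
step 3: x0=(-1.0153, 0.5617, -0.6606) x1=(0.1959, 1.7282, -0.3630) x2=(-0.3268, 0.3581, 0.0055) x3=(-0.7179, -0.8719, 1.3057) x4=(-0.7039, -1.7689, -0.1916)
step 4: x0=(-0.9991, 0.5386, -0.6528) x1=(0.1676, 1.7306, -0.3806) x2=(-0.3304, 0.3680, -0.0173) x3=(-0.6972, -0.8991, 1.2941) x4=(-0.6952, -1.7419, -0.1655)
step 5: x0=(-0.9820, 0.5153, -0.6443) x1=(0.1392, 1.7328, -0.3982) x2=(-0.3348, 0.3781, -0.0409) x3=(-0.6764, -0.9264, 1.2826) x4=(-0.6865, -1.7148, -0.1393)
step 6: x0=(-0.9644, 0.4919, -0.6353) x1=(0.1107, 1.7347, -0.4157) x2=(-0.3397, 0.3885, -0.0651) x3=(-0.6557, -0.9537, 1.2710) x4=(-0.6778, -1.6876, -0.1131)
step 7: x0=(-0.9467, 0.4685, -0.6262) x1=(0.0821, 1.7363, -0.4332) x2=(-0.3446, 0.3990, -0.0893) x3=(-0.6350, -0.9810, 1.2593) x4=(-0.6691, -1.6605, -0.0868)
step 8: x0=(-0.9309, 0.4454, -0.6188) x1=(0.0534, 1.7377, -0.4507) x2=(-0.3476, 0.4093, -0.1118) x3=(-0.6143, -1.0084, 1.2475) x4=(-0.6604, -1.6333, -0.0604)
step 9: x0=(-0.9206, 0.4226, -0.6163) x1=(0.0245, 1.7388, -0.4681) x2=(-0.3446, 0.4193, -0.1292) x3=(-0.5935, -1.0357, 1.2357) x4=(-0.6517, -1.6060, -0.0340)
step 10: x0=(-0.9196, 0.3999, -0.6216) x1=(-0.0045, 1.7395, -0.4855) x2=(-0.3318, 0.4294, -0.1383) x3=(-0.5728, -1.0631, 1.2237) x4=(-0.6430, -1.5787, -0.0075)
step 11: x0=(-0.9264, 0.3769, -0.6333) x1=(-0.0336, 1.7399, -0.5028) x2=(-0.3107, 0.4401, -0.1407) x3=(-0.5521, -1.0906, 1.2116) x4=(-0.6342, -1.5513, 0.0192)
step 12: x0=(-0.9367, 0.3535, -0.6479) x1=(-0.0628, 1.7399, -0.5200) x2=(-0.2859, 0.4512, -0.1401) x3=(-0.5314, -1.1181, 1.1993) x4=(-0.6255, -1.5238, 0.0461)
step 13: x0=(-0.9478, 0.3300, -0.6631) x1=(-0.0922, 1.7395, -0.5371) x2=(-0.2602, 0.4626, -0.1390) x3=(-0.5107, -1.1457, 1.1866) x4=(-0.6167, -1.4961, 0.0732)
step 14: x0=(-0.9584, 0.3067, -0.6779) x1=(-0.1216, 1.7387, -0.5542) x2=(-0.2350, 0.4741, -0.1382) x3=(-0.4901, -1.1734, 1.1737) x4=(-0.6079, -1.4684, 0.1007)
step 15: x0=(-0.9682, 0.2835, -0.6921) x1=(-0.1511, 1.7375, -0.5711) x2=(-0.2106, 0.4856, -0.1382) x3=(-0.4695, -1.2013, 1.1602) x4=(-0.5991, -1.4405, 0.1287)
step 16: x0=(-0.9771, 0.2606, -0.7057) x1=(-0.1807, 1.7358, -0.5879) x2=(-0.1870, 0.4970, -0.1388) x3=(-0.4490, -1.2292, 1.1462) x4=(-0.5902, -1.4124, 0.1573)
step 17: x0=(-0.9853, 0.2380, -0.7188) x1=(-0.2103, 1.7336, -0.6046) x2=(-0.1643, 0.5084, -0.1400) x3=(-0.4286, -1.2573, 1.1314) x4=(-0.5811, -1.3842, 0.1866)
step 18: x0=(-0.9928, 0.2155, -0.7313) x1=(-0.2399, 1.7310, -0.6211) x2=(-0.1422, 0.5197, -0.1419) x3=(-0.4083, -1.2855, 1.1157) x4=(-0.5720, -1.3558, 0.2168)
step 19: x0=(-0.9997, 0.1933, -0.7435) x1=(-0.2695, 1.7279, -0.6375) x2=(-0.1207, 0.5310, -0.1441) x3=(-0.3882, -1.3138, 1.0992) x4=(-0.5626, -1.3274, 0.2478)
step 20: x0=(-1.0062, 0.1713, -0.7554) x1=(-0.2991, 1.7243, -0.6536) x2=(-0.0998, 0.5424, -0.1468) x3=(-0.3681, -1.3421, 1.0824) x4=(-0.5532, -1.2989, 0.2792)
step 21: x0=(-1.0122, 0.1494, -0.7670) x1=(-0.3287, 1.7203, -0.6697) x2=(-0.0792, 0.5538, -0.1499) x3=(-0.3478, -1.3704, 1.0666) x4=(-0.5441, -1.2703, 0.3095)
step 22: x0=(-1.0179, 0.1277, -0.7784) x1=(-0.3582, 1.7158, -0.6855) x2=(-0.0591, 0.5652, -0.1532) x3=(-0.3265, -1.3992, 1.0548) x4=(-0.5360, -1.2411, 0.3357)
step 23: x0=(-1.0234, 0.1061, -0.7896) x1=(-0.3876, 1.7108, -0.7012) x2=(-0.0393, 0.5767, -0.1568) x3=(-0.3030, -1.4297, 1.0504) x4=(-0.5301, -1.2103, 0.3543)
step 24: x0=(-1.0286, 0.0847, -0.8006) x1=(-0.4170, 1.7053, -0.7167) x2=(-0.0197, 0.5883, -0.1607) x3=(-0.2771, -1.4625, 1.0534) x4=(-0.5267, -1.1771, 0.3655)
step 25: x0=(-1.0336, 0.0633, -0.8115) x1=(-0.4462, 1.6995, -0.7320) x2=(-0.0005, 0.5999, -0.1647) x3=(-0.2498, -1.4969, 1.0604) x4=(-0.5247, -1.1421, 0.3725)

(-0.0005, 0.5999, -0.1647)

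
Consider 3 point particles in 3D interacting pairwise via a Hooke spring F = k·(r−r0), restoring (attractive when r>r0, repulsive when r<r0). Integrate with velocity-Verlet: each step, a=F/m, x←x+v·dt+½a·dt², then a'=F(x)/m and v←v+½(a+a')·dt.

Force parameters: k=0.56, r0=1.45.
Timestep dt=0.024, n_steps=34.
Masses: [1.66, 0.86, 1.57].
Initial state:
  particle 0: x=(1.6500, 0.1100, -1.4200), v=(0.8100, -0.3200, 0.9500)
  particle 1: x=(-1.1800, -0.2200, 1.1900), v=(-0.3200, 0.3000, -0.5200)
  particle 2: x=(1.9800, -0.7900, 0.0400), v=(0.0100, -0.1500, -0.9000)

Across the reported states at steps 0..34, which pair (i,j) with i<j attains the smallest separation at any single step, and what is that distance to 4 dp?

step 0: x0=(1.6500, 0.1100, -1.4200) x1=(-1.1800, -0.2200, 1.1900) x2=(1.9800, -0.7900, 0.0400)
step 1: x0=(1.6693, 0.1023, -1.3970) x1=(-1.1870, -0.2128, 1.1771) x2=(1.9800, -0.7936, 0.0184)
step 2: x0=(1.6882, 0.0945, -1.3737) x1=(-1.1927, -0.2057, 1.1633) x2=(1.9797, -0.7970, -0.0030)
step 3: x0=(1.7068, 0.0867, -1.3500) x1=(-1.1970, -0.1986, 1.1487) x2=(1.9790, -0.8004, -0.0244)
step 4: x0=(1.7251, 0.0788, -1.3260) x1=(-1.1999, -0.1916, 1.1333) x2=(1.9779, -0.8036, -0.0456)
step 5: x0=(1.7430, 0.0708, -1.3017) x1=(-1.2014, -0.1847, 1.1170) x2=(1.9764, -0.8068, -0.0668)
step 6: x0=(1.7605, 0.0629, -1.2770) x1=(-1.2016, -0.1778, 1.0999) x2=(1.9745, -0.8099, -0.0878)
step 7: x0=(1.7777, 0.0549, -1.2521) x1=(-1.2004, -0.1711, 1.0820) x2=(1.9723, -0.8129, -0.1086)
step 8: x0=(1.7945, 0.0468, -1.2269) x1=(-1.1978, -0.1644, 1.0633) x2=(1.9697, -0.8159, -0.1294)
step 9: x0=(1.8110, 0.0388, -1.2015) x1=(-1.1939, -0.1578, 1.0438) x2=(1.9667, -0.8188, -0.1499)
step 10: x0=(1.8271, 0.0307, -1.1757) x1=(-1.1885, -0.1513, 1.0235) x2=(1.9633, -0.8216, -0.1704)
step 11: x0=(1.8429, 0.0226, -1.1498) x1=(-1.1818, -0.1449, 1.0025) x2=(1.9595, -0.8243, -0.1906)
step 12: x0=(1.8583, 0.0145, -1.1236) x1=(-1.1738, -0.1386, 0.9807) x2=(1.9554, -0.8270, -0.2107)
step 13: x0=(1.8733, 0.0065, -1.0972) x1=(-1.1643, -0.1324, 0.9582) x2=(1.9509, -0.8296, -0.2306)
step 14: x0=(1.8880, -0.0016, -1.0705) x1=(-1.1535, -0.1264, 0.9349) x2=(1.9461, -0.8322, -0.2504)
step 15: x0=(1.9023, -0.0096, -1.0437) x1=(-1.1413, -0.1204, 0.9110) x2=(1.9409, -0.8347, -0.2700)
step 16: x0=(1.9162, -0.0176, -1.0167) x1=(-1.1278, -0.1146, 0.8864) x2=(1.9353, -0.8372, -0.2893)
step 17: x0=(1.9298, -0.0255, -0.9895) x1=(-1.1130, -0.1090, 0.8610) x2=(1.9294, -0.8397, -0.3085)
step 18: x0=(1.9431, -0.0334, -0.9622) x1=(-1.0968, -0.1034, 0.8351) x2=(1.9231, -0.8422, -0.3275)
step 19: x0=(1.9560, -0.0413, -0.9347) x1=(-1.0793, -0.0980, 0.8084) x2=(1.9165, -0.8446, -0.3464)
step 20: x0=(1.9686, -0.0491, -0.9070) x1=(-1.0606, -0.0928, 0.7812) x2=(1.9095, -0.8470, -0.3650)
step 21: x0=(1.9808, -0.0568, -0.8793) x1=(-1.0405, -0.0877, 0.7533) x2=(1.9022, -0.8494, -0.3835)
step 22: x0=(1.9927, -0.0644, -0.8514) x1=(-1.0192, -0.0827, 0.7249) x2=(1.8945, -0.8518, -0.4017)
step 23: x0=(2.0042, -0.0720, -0.8233) x1=(-0.9966, -0.0779, 0.6959) x2=(1.8865, -0.8543, -0.4198)
step 24: x0=(2.0155, -0.0794, -0.7952) x1=(-0.9729, -0.0733, 0.6663) x2=(1.8782, -0.8567, -0.4377)
step 25: x0=(2.0264, -0.0868, -0.7669) x1=(-0.9479, -0.0688, 0.6362) x2=(1.8695, -0.8592, -0.4554)
step 26: x0=(2.0371, -0.0940, -0.7385) x1=(-0.9217, -0.0645, 0.6056) x2=(1.8605, -0.8617, -0.4730)
step 27: x0=(2.0474, -0.1011, -0.7100) x1=(-0.8943, -0.0604, 0.5745) x2=(1.8511, -0.8642, -0.4904)
step 28: x0=(2.0575, -0.1081, -0.6814) x1=(-0.8658, -0.0564, 0.5429) x2=(1.8415, -0.8667, -0.5077)
step 29: x0=(2.0673, -0.1150, -0.6527) x1=(-0.8362, -0.0526, 0.5109) x2=(1.8315, -0.8693, -0.5248)
step 30: x0=(2.0768, -0.1217, -0.6239) x1=(-0.8054, -0.0489, 0.4784) x2=(1.8212, -0.8720, -0.5418)
step 31: x0=(2.0861, -0.1284, -0.5950) x1=(-0.7736, -0.0455, 0.4455) x2=(1.8105, -0.8746, -0.5586)
step 32: x0=(2.0951, -0.1349, -0.5661) x1=(-0.7408, -0.0421, 0.4122) x2=(1.7996, -0.8774, -0.5754)
step 33: x0=(2.1039, -0.1412, -0.5370) x1=(-0.7069, -0.0390, 0.3786) x2=(1.7883, -0.8801, -0.5921)
step 34: x0=(2.1125, -0.1475, -0.5078) x1=(-0.6721, -0.0361, 0.3446) x2=(1.7768, -0.8829, -0.6086)

pair (0,2), distance 0.7963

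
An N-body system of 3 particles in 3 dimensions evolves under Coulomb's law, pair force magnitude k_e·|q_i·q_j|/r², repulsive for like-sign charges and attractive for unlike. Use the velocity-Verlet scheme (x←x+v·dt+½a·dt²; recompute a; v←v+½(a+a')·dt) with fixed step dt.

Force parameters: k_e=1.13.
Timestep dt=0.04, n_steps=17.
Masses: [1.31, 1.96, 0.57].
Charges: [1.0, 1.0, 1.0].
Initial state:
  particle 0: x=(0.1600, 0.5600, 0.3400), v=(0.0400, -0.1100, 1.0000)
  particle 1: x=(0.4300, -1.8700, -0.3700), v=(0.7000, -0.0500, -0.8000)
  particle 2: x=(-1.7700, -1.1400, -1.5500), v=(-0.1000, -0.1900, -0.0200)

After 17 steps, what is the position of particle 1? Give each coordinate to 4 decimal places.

step 0: x0=(0.1600, 0.5600, 0.3400) x1=(0.4300, -1.8700, -0.3700) x2=(-1.7700, -1.1400, -1.5500)
step 1: x0=(0.1616, 0.5557, 0.3801) x1=(0.4581, -1.8721, -0.4020) x2=(-1.7743, -1.1476, -1.5510)
step 2: x0=(0.1633, 0.5517, 0.4203) x1=(0.4863, -1.8743, -0.4340) x2=(-1.7792, -1.1553, -1.5524)
step 3: x0=(0.1651, 0.5480, 0.4606) x1=(0.5146, -1.8768, -0.4659) x2=(-1.7846, -1.1629, -1.5541)
step 4: x0=(0.1668, 0.5445, 0.5012) x1=(0.5431, -1.8793, -0.4979) x2=(-1.7906, -1.1707, -1.5563)
step 5: x0=(0.1687, 0.5413, 0.5418) x1=(0.5716, -1.8821, -0.5298) x2=(-1.7972, -1.1784, -1.5588)
step 6: x0=(0.1705, 0.5383, 0.5826) x1=(0.6004, -1.8850, -0.5618) x2=(-1.8044, -1.1862, -1.5616)
step 7: x0=(0.1725, 0.5355, 0.6236) x1=(0.6292, -1.8880, -0.5937) x2=(-1.8120, -1.1940, -1.5648)
step 8: x0=(0.1744, 0.5330, 0.6647) x1=(0.6582, -1.8912, -0.6257) x2=(-1.8203, -1.2018, -1.5683)
step 9: x0=(0.1764, 0.5306, 0.7060) x1=(0.6874, -1.8945, -0.6577) x2=(-1.8290, -1.2096, -1.5721)
step 10: x0=(0.1784, 0.5285, 0.7475) x1=(0.7166, -1.8979, -0.6897) x2=(-1.8383, -1.2175, -1.5762)
step 11: x0=(0.1805, 0.5266, 0.7890) x1=(0.7460, -1.9015, -0.7217) x2=(-1.8482, -1.2254, -1.5806)
step 12: x0=(0.1826, 0.5248, 0.8308) x1=(0.7755, -1.9051, -0.7537) x2=(-1.8585, -1.2334, -1.5853)
step 13: x0=(0.1847, 0.5232, 0.8727) x1=(0.8052, -1.9089, -0.7858) x2=(-1.8693, -1.2413, -1.5903)
step 14: x0=(0.1868, 0.5218, 0.9148) x1=(0.8349, -1.9128, -0.8179) x2=(-1.8806, -1.2493, -1.5956)
step 15: x0=(0.1890, 0.5206, 0.9570) x1=(0.8648, -1.9168, -0.8500) x2=(-1.8924, -1.2573, -1.6011)
step 16: x0=(0.1912, 0.5195, 0.9993) x1=(0.8948, -1.9209, -0.8821) x2=(-1.9047, -1.2653, -1.6068)
step 17: x0=(0.1934, 0.5186, 1.0418) x1=(0.9250, -1.9251, -0.9143) x2=(-1.9174, -1.2734, -1.6128)

(0.9250, -1.9251, -0.9143)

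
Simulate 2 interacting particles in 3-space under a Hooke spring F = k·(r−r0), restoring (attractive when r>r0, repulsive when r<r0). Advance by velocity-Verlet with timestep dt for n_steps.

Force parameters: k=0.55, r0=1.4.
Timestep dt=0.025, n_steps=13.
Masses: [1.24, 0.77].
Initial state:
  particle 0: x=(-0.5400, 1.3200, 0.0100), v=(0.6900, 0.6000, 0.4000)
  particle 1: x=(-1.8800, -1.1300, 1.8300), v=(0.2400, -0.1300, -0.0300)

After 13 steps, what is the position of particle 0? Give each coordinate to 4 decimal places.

(-0.3346, 1.4806, 0.1641)

step 0: x0=(-0.5400, 1.3200, 0.0100) x1=(-1.8800, -1.1300, 1.8300)
step 1: x0=(-0.5229, 1.3348, 0.0201) x1=(-1.8738, -1.1329, 1.8290)
step 2: x0=(-0.5059, 1.3492, 0.0306) x1=(-1.8673, -1.1352, 1.8276)
step 3: x0=(-0.4892, 1.3632, 0.0413) x1=(-1.8604, -1.1369, 1.8256)
step 4: x0=(-0.4727, 1.3768, 0.0523) x1=(-1.8532, -1.1379, 1.8232)
step 5: x0=(-0.4565, 1.3900, 0.0636) x1=(-1.8456, -1.1382, 1.8204)
step 6: x0=(-0.4405, 1.4028, 0.0752) x1=(-1.8376, -1.1379, 1.8171)
step 7: x0=(-0.4246, 1.4152, 0.0871) x1=(-1.8293, -1.1369, 1.8133)
step 8: x0=(-0.4091, 1.4271, 0.0992) x1=(-1.8206, -1.1352, 1.8091)
step 9: x0=(-0.3937, 1.4386, 0.1117) x1=(-1.8116, -1.1329, 1.8044)
step 10: x0=(-0.3786, 1.4498, 0.1244) x1=(-1.8021, -1.1299, 1.7993)
step 11: x0=(-0.3637, 1.4605, 0.1374) x1=(-1.7923, -1.1262, 1.7938)
step 12: x0=(-0.3491, 1.4707, 0.1506) x1=(-1.7821, -1.1219, 1.7878)
step 13: x0=(-0.3346, 1.4806, 0.1641) x1=(-1.7716, -1.1168, 1.7814)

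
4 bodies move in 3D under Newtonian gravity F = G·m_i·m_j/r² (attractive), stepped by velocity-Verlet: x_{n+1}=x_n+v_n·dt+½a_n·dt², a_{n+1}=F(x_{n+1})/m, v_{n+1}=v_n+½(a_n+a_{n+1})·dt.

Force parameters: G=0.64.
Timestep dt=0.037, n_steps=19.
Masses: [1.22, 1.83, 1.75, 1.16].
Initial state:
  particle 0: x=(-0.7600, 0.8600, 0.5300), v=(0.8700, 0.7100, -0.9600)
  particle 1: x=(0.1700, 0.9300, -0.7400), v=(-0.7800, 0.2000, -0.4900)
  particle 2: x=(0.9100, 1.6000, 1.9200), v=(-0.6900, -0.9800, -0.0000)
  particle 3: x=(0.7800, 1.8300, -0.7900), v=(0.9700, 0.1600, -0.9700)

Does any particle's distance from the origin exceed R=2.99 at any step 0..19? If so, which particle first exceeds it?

step 0: x0=(-0.7600, 0.8600, 0.5300) x1=(0.1700, 0.9300, -0.7400) x2=(0.9100, 1.6000, 1.9200) x3=(0.7800, 1.8300, -0.7900)
step 1: x0=(-0.7274, 0.8864, 0.4942) x1=(0.1413, 0.9378, -0.7579) x2=(0.8844, 1.5637, 1.9198) x3=(0.8154, 1.8353, -0.8257)
step 2: x0=(-0.6941, 0.9129, 0.4580) x1=(0.1128, 0.9462, -0.7753) x2=(0.8585, 1.5273, 1.9191) x3=(0.8500, 1.8395, -0.8610)
step 3: x0=(-0.6601, 0.9397, 0.4212) x1=(0.0846, 0.9552, -0.7921) x2=(0.8325, 1.4908, 1.9180) x3=(0.8836, 1.8426, -0.8959)
step 4: x0=(-0.6252, 0.9666, 0.3839) x1=(0.0567, 0.9648, -0.8084) x2=(0.8062, 1.4542, 1.9164) x3=(0.9164, 1.8449, -0.9303)
step 5: x0=(-0.5896, 0.9937, 0.3459) x1=(0.0290, 0.9749, -0.8241) x2=(0.7798, 1.4176, 1.9143) x3=(0.9482, 1.8462, -0.9644)
step 6: x0=(-0.5532, 1.0210, 0.3072) x1=(0.0015, 0.9855, -0.8391) x2=(0.7532, 1.3809, 1.9118) x3=(0.9792, 1.8468, -0.9980)
step 7: x0=(-0.5160, 1.0483, 0.2678) x1=(-0.0258, 0.9965, -0.8534) x2=(0.7263, 1.3442, 1.9087) x3=(1.0093, 1.8467, -1.0312)
step 8: x0=(-0.4779, 1.0757, 0.2276) x1=(-0.0530, 1.0079, -0.8670) x2=(0.6993, 1.3074, 1.9052) x3=(1.0386, 1.8458, -1.0640)
step 9: x0=(-0.4391, 1.1032, 0.1864) x1=(-0.0799, 1.0197, -0.8798) x2=(0.6721, 1.2706, 1.9012) x3=(1.0670, 1.8444, -1.0964)
step 10: x0=(-0.3996, 1.1307, 0.1442) x1=(-0.1067, 1.0318, -0.8916) x2=(0.6447, 1.2337, 1.8967) x3=(1.0946, 1.8424, -1.1283)
step 11: x0=(-0.3593, 1.1582, 0.1009) x1=(-0.1332, 1.0443, -0.9025) x2=(0.6172, 1.1969, 1.8917) x3=(1.1214, 1.8399, -1.1599)
step 12: x0=(-0.3183, 1.1856, 0.0563) x1=(-0.1596, 1.0572, -0.9123) x2=(0.5895, 1.1601, 1.8861) x3=(1.1474, 1.8369, -1.1910)
step 13: x0=(-0.2768, 1.2128, 0.0102) x1=(-0.1857, 1.0704, -0.9210) x2=(0.5617, 1.1232, 1.8801) x3=(1.1726, 1.8334, -1.2216)
step 14: x0=(-0.2347, 1.2399, -0.0374) x1=(-0.2116, 1.0840, -0.9284) x2=(0.5337, 1.0865, 1.8735) x3=(1.1970, 1.8295, -1.2519)
step 15: x0=(-0.1923, 1.2666, -0.0868) x1=(-0.2371, 1.0980, -0.9344) x2=(0.5056, 1.0497, 1.8665) x3=(1.2207, 1.8253, -1.2817)
step 16: x0=(-0.1496, 1.2930, -0.1381) x1=(-0.2622, 1.1124, -0.9388) x2=(0.4774, 1.0130, 1.8589) x3=(1.2437, 1.8206, -1.3111)
step 17: x0=(-0.1070, 1.3189, -0.1915) x1=(-0.2867, 1.1273, -0.9417) x2=(0.4491, 0.9764, 1.8509) x3=(1.2659, 1.8156, -1.3401)
step 18: x0=(-0.0646, 1.3443, -0.2472) x1=(-0.3104, 1.1428, -0.9429) x2=(0.4207, 0.9398, 1.8423) x3=(1.2874, 1.8103, -1.3686)
step 19: x0=(-0.0228, 1.3689, -0.3052) x1=(-0.3333, 1.1588, -0.9424) x2=(0.3922, 0.9033, 1.8333) x3=(1.3082, 1.8047, -1.3967)

no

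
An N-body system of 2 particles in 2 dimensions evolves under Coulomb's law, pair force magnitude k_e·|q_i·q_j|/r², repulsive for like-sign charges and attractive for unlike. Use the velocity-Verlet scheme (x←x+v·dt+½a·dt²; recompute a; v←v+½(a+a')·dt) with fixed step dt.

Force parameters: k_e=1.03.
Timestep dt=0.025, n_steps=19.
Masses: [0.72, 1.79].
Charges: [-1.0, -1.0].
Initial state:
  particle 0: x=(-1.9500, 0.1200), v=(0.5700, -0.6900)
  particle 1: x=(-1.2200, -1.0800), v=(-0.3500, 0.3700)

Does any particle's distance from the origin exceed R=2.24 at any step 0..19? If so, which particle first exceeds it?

step 0: x0=(-1.9500, 0.1200) x1=(-1.2200, -1.0800)
step 1: x0=(-1.9359, 0.1029) x1=(-1.2287, -1.0708)
step 2: x0=(-1.9220, 0.0863) x1=(-1.2373, -1.0618)
step 3: x0=(-1.9084, 0.0701) x1=(-1.2458, -1.0530)
step 4: x0=(-1.8950, 0.0543) x1=(-1.2542, -1.0443)
step 5: x0=(-1.8819, 0.0390) x1=(-1.2625, -1.0359)
step 6: x0=(-1.8691, 0.0242) x1=(-1.2706, -1.0276)
step 7: x0=(-1.8566, 0.0100) x1=(-1.2787, -1.0196)
step 8: x0=(-1.8444, -0.0037) x1=(-1.2866, -1.0117)
step 9: x0=(-1.8326, -0.0168) x1=(-1.2944, -1.0042)
step 10: x0=(-1.8211, -0.0293) x1=(-1.3020, -0.9968)
step 11: x0=(-1.8099, -0.0411) x1=(-1.3095, -0.9898)
step 12: x0=(-1.7991, -0.0523) x1=(-1.3169, -0.9830)
step 13: x0=(-1.7887, -0.0627) x1=(-1.3241, -0.9765)
step 14: x0=(-1.7786, -0.0724) x1=(-1.3312, -0.9703)
step 15: x0=(-1.7690, -0.0812) x1=(-1.3381, -0.9644)
step 16: x0=(-1.7598, -0.0893) x1=(-1.3448, -0.9588)
step 17: x0=(-1.7509, -0.0964) x1=(-1.3514, -0.9536)
step 18: x0=(-1.7425, -0.1027) x1=(-1.3578, -0.9488)
step 19: x0=(-1.7346, -0.1080) x1=(-1.3640, -0.9444)

no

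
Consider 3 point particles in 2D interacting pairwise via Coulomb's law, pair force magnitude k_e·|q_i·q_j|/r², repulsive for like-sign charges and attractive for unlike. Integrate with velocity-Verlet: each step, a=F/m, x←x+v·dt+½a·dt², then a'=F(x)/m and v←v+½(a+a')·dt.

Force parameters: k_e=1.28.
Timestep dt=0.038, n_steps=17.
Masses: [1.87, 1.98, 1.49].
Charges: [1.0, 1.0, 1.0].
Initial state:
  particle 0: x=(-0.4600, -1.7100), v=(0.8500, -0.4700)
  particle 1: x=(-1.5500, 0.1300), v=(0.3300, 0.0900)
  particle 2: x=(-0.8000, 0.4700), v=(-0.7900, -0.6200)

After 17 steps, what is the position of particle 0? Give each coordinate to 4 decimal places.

step 0: x0=(-0.4600, -1.7100) x1=(-1.5500, 0.1300) x2=(-0.8000, 0.4700)
step 1: x0=(-0.4276, -1.7281) x1=(-1.5381, 0.1332) x2=(-0.8292, 0.4469)
step 2: x0=(-0.3951, -1.7465) x1=(-1.5278, 0.1360) x2=(-0.8566, 0.4250)
step 3: x0=(-0.3625, -1.7653) x1=(-1.5192, 0.1382) x2=(-0.8819, 0.4042)
step 4: x0=(-0.3296, -1.7845) x1=(-1.5124, 0.1399) x2=(-0.9048, 0.3846)
step 5: x0=(-0.2967, -1.8040) x1=(-1.5078, 0.1409) x2=(-0.9251, 0.3664)
step 6: x0=(-0.2636, -1.8238) x1=(-1.5055, 0.1411) x2=(-0.9425, 0.3495)
step 7: x0=(-0.2303, -1.8441) x1=(-1.5058, 0.1407) x2=(-0.9568, 0.3341)
step 8: x0=(-0.1969, -1.8646) x1=(-1.5087, 0.1394) x2=(-0.9677, 0.3200)
step 9: x0=(-0.1633, -1.8854) x1=(-1.5144, 0.1374) x2=(-0.9751, 0.3075)
step 10: x0=(-0.1295, -1.9066) x1=(-1.5230, 0.1346) x2=(-0.9788, 0.2963)
step 11: x0=(-0.0956, -1.9281) x1=(-1.5345, 0.1312) x2=(-0.9789, 0.2864)
step 12: x0=(-0.0616, -1.9498) x1=(-1.5487, 0.1271) x2=(-0.9755, 0.2777)
step 13: x0=(-0.0274, -1.9718) x1=(-1.5656, 0.1224) x2=(-0.9688, 0.2701)
step 14: x0=(0.0070, -1.9941) x1=(-1.5850, 0.1173) x2=(-0.9590, 0.2635)
step 15: x0=(0.0415, -2.0167) x1=(-1.6067, 0.1117) x2=(-0.9463, 0.2578)
step 16: x0=(0.0761, -2.0395) x1=(-1.6304, 0.1058) x2=(-0.9311, 0.2528)
step 17: x0=(0.1109, -2.0626) x1=(-1.6560, 0.0997) x2=(-0.9135, 0.2485)

(0.1109, -2.0626)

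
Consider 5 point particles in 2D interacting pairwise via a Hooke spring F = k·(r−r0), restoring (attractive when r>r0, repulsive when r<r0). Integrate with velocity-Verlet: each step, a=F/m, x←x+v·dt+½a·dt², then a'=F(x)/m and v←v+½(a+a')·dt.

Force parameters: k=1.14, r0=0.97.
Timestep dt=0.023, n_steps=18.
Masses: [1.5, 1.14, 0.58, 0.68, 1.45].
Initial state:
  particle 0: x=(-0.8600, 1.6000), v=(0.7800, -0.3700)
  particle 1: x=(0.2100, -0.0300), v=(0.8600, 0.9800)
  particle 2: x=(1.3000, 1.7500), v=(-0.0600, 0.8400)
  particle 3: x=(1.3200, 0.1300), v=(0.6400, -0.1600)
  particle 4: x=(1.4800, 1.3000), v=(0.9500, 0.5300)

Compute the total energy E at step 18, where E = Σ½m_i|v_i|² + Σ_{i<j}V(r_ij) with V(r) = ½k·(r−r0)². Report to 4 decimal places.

step 0: x0=(-0.8600, 1.6000) x1=(0.2100, -0.0300) x2=(1.3000, 1.7500) x3=(1.3200, 0.1300) x4=(1.4800, 1.3000)
step 1: x0=(-0.8412, 1.5911) x1=(0.2300, -0.0068) x2=(1.2976, 1.7687) x3=(1.3341, 0.1271) x4=(1.5015, 1.3120)
step 2: x0=(-0.8205, 1.5815) x1=(0.2504, 0.0176) x2=(1.2932, 1.7860) x3=(1.3468, 0.1258) x4=(1.5222, 1.3235)
step 3: x0=(-0.7981, 1.5712) x1=(0.2712, 0.0433) x2=(1.2869, 1.8020) x3=(1.3582, 0.1261) x4=(1.5421, 1.3345)
step 4: x0=(-0.7740, 1.5603) x1=(0.2924, 0.0701) x2=(1.2786, 1.8165) x3=(1.3683, 0.1281) x4=(1.5614, 1.3451)
step 5: x0=(-0.7481, 1.5487) x1=(0.3139, 0.0982) x2=(1.2686, 1.8296) x3=(1.3771, 0.1317) x4=(1.5798, 1.3552)
step 6: x0=(-0.7205, 1.5365) x1=(0.3358, 0.1273) x2=(1.2567, 1.8412) x3=(1.3847, 0.1370) x4=(1.5976, 1.3649)
step 7: x0=(-0.6912, 1.5237) x1=(0.3581, 0.1575) x2=(1.2431, 1.8513) x3=(1.3911, 0.1439) x4=(1.6146, 1.3742)
step 8: x0=(-0.6604, 1.5104) x1=(0.3806, 0.1888) x2=(1.2279, 1.8599) x3=(1.3963, 0.1525) x4=(1.6309, 1.3830)
step 9: x0=(-0.6279, 1.4966) x1=(0.4035, 0.2211) x2=(1.2111, 1.8670) x3=(1.4002, 0.1628) x4=(1.6465, 1.3914)
step 10: x0=(-0.5939, 1.4822) x1=(0.4266, 0.2543) x2=(1.1929, 1.8726) x3=(1.4031, 0.1746) x4=(1.6614, 1.3994)
step 11: x0=(-0.5584, 1.4675) x1=(0.4500, 0.2884) x2=(1.1732, 1.8767) x3=(1.4049, 0.1880) x4=(1.6756, 1.4071)
step 12: x0=(-0.5215, 1.4523) x1=(0.4737, 0.3234) x2=(1.1524, 1.8793) x3=(1.4056, 0.2030) x4=(1.6891, 1.4143)
step 13: x0=(-0.4832, 1.4367) x1=(0.4975, 0.3592) x2=(1.1304, 1.8804) x3=(1.4053, 0.2195) x4=(1.7020, 1.4212)
step 14: x0=(-0.4435, 1.4208) x1=(0.5215, 0.3957) x2=(1.1073, 1.8801) x3=(1.4041, 0.2374) x4=(1.7142, 1.4278)
step 15: x0=(-0.4026, 1.4045) x1=(0.5457, 0.4330) x2=(1.0833, 1.8784) x3=(1.4020, 0.2568) x4=(1.7258, 1.4340)
step 16: x0=(-0.3605, 1.3880) x1=(0.5701, 0.4708) x2=(1.0585, 1.8754) x3=(1.3990, 0.2775) x4=(1.7367, 1.4400)
step 17: x0=(-0.3173, 1.3712) x1=(0.5945, 0.5093) x2=(1.0329, 1.8712) x3=(1.3952, 0.2995) x4=(1.7471, 1.4456)
step 18: x0=(-0.2730, 1.3542) x1=(0.6191, 0.5483) x2=(1.0068, 1.8657) x3=(1.3907, 0.3227) x4=(1.7568, 1.4510)
step 0 velocities: v0=(0.7800, -0.3700) v1=(0.8600, 0.9800) v2=(-0.0600, 0.8400) v3=(0.6400, -0.1600) v4=(0.9500, 0.5300)
step 0: KE=2.7396, PE=5.5863, E=8.3259
step 18 velocities: v0=(1.9471, -0.7435) v1=(1.0701, 1.7047) v2=(-1.1446, -0.2624) v3=(-0.2106, 1.0333) v4=(0.4103, 0.2279)
step 18: KE=6.5048, PE=1.8187, E=8.3235

8.3235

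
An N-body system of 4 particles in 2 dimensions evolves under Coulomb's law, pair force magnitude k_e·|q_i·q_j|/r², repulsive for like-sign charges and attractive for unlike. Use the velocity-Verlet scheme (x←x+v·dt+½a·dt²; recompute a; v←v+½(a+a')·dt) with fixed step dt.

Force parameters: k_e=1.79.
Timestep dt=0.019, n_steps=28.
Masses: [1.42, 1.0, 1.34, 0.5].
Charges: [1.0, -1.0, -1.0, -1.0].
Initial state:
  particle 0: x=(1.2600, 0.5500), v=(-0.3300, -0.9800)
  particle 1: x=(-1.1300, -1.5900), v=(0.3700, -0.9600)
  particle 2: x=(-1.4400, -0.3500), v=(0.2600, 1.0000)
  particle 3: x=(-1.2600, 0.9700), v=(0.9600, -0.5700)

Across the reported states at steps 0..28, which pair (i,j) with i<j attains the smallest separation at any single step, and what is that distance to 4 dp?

pair (2,3), distance 1.0818

step 0: x0=(1.2600, 0.5500) x1=(-1.1300, -1.5900) x2=(-1.4400, -0.3500) x3=(-1.2600, 0.9700)
step 1: x0=(1.2537, 0.5314) x1=(-1.1229, -1.6085) x2=(-1.4351, -0.3310) x3=(-1.2416, 0.9596)
step 2: x0=(1.2471, 0.5127) x1=(-1.1157, -1.6273) x2=(-1.4302, -0.3120) x3=(-1.2229, 0.9501)
step 3: x0=(1.2405, 0.4940) x1=(-1.1083, -1.6466) x2=(-1.4254, -0.2929) x3=(-1.2039, 0.9416)
step 4: x0=(1.2337, 0.4752) x1=(-1.1008, -1.6663) x2=(-1.4206, -0.2740) x3=(-1.1846, 0.9340)
step 5: x0=(1.2267, 0.4565) x1=(-1.0931, -1.6863) x2=(-1.4159, -0.2551) x3=(-1.1649, 0.9274)
step 6: x0=(1.2195, 0.4377) x1=(-1.0854, -1.7066) x2=(-1.4113, -0.2363) x3=(-1.1448, 0.9219)
step 7: x0=(1.2122, 0.4188) x1=(-1.0775, -1.7273) x2=(-1.4067, -0.2175) x3=(-1.1242, 0.9173)
step 8: x0=(1.2047, 0.4000) x1=(-1.0696, -1.7483) x2=(-1.4022, -0.1990) x3=(-1.1033, 0.9138)
step 9: x0=(1.1970, 0.3811) x1=(-1.0615, -1.7696) x2=(-1.3977, -0.1805) x3=(-1.0818, 0.9114)
step 10: x0=(1.1891, 0.3621) x1=(-1.0534, -1.7912) x2=(-1.3933, -0.1623) x3=(-1.0598, 0.9101)
step 11: x0=(1.1811, 0.3432) x1=(-1.0451, -1.8131) x2=(-1.3890, -0.1442) x3=(-1.0373, 0.9099)
step 12: x0=(1.1729, 0.3242) x1=(-1.0367, -1.8352) x2=(-1.3848, -0.1263) x3=(-1.0143, 0.9108)
step 13: x0=(1.1645, 0.3052) x1=(-1.0283, -1.8575) x2=(-1.3807, -0.1086) x3=(-0.9906, 0.9127)
step 14: x0=(1.1559, 0.2862) x1=(-1.0198, -1.8801) x2=(-1.3766, -0.0911) x3=(-0.9663, 0.9158)
step 15: x0=(1.1471, 0.2672) x1=(-1.0112, -1.9029) x2=(-1.3727, -0.0739) x3=(-0.9413, 0.9200)
step 16: x0=(1.1381, 0.2481) x1=(-1.0025, -1.9259) x2=(-1.3689, -0.0569) x3=(-0.9157, 0.9253)
step 17: x0=(1.1289, 0.2291) x1=(-0.9937, -1.9492) x2=(-1.3653, -0.0401) x3=(-0.8893, 0.9317)
step 18: x0=(1.1196, 0.2100) x1=(-0.9848, -1.9726) x2=(-1.3617, -0.0236) x3=(-0.8621, 0.9391)
step 19: x0=(1.1100, 0.1909) x1=(-0.9759, -1.9962) x2=(-1.3583, -0.0073) x3=(-0.8342, 0.9476)
step 20: x0=(1.1002, 0.1718) x1=(-0.9669, -2.0200) x2=(-1.3550, 0.0088) x3=(-0.8054, 0.9570)
step 21: x0=(1.0902, 0.1528) x1=(-0.9578, -2.0440) x2=(-1.3519, 0.0246) x3=(-0.7758, 0.9674)
step 22: x0=(1.0800, 0.1337) x1=(-0.9487, -2.0681) x2=(-1.3489, 0.0403) x3=(-0.7454, 0.9787)
step 23: x0=(1.0696, 0.1146) x1=(-0.9394, -2.0924) x2=(-1.3461, 0.0557) x3=(-0.7141, 0.9909)
step 24: x0=(1.0589, 0.0955) x1=(-0.9301, -2.1168) x2=(-1.3434, 0.0708) x3=(-0.6819, 1.0040)
step 25: x0=(1.0481, 0.0765) x1=(-0.9208, -2.1414) x2=(-1.3409, 0.0858) x3=(-0.6489, 1.0178)
step 26: x0=(1.0370, 0.0575) x1=(-0.9113, -2.1661) x2=(-1.3385, 0.1006) x3=(-0.6150, 1.0323)
step 27: x0=(1.0257, 0.0385) x1=(-0.9019, -2.1909) x2=(-1.3363, 0.1152) x3=(-0.5802, 1.0475)
step 28: x0=(1.0142, 0.0195) x1=(-0.8923, -2.2158) x2=(-1.3342, 0.1296) x3=(-0.5445, 1.0634)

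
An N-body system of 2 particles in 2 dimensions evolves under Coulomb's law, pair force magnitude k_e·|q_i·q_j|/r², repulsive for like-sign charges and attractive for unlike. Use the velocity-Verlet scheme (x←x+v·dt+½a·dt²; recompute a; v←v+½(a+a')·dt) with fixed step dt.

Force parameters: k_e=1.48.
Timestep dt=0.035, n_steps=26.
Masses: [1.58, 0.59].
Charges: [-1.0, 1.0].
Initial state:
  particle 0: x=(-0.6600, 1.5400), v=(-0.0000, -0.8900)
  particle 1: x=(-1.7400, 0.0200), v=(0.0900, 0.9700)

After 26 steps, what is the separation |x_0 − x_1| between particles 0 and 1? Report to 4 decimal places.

0.5254

step 0: x0=(-0.6600, 1.5400) x1=(-1.7400, 0.0200)
step 1: x0=(-0.6601, 1.5087) x1=(-1.7366, 0.0543)
step 2: x0=(-0.6604, 1.4771) x1=(-1.7326, 0.0894)
step 3: x0=(-0.6609, 1.4453) x1=(-1.7281, 0.1252)
step 4: x0=(-0.6617, 1.4131) x1=(-1.7228, 0.1619)
step 5: x0=(-0.6628, 1.3806) x1=(-1.7168, 0.1995)
step 6: x0=(-0.6641, 1.3478) x1=(-1.7100, 0.2379)
step 7: x0=(-0.6658, 1.3146) x1=(-1.7023, 0.2774)
step 8: x0=(-0.6679, 1.2810) x1=(-1.6936, 0.3178)
step 9: x0=(-0.6704, 1.2470) x1=(-1.6838, 0.3593)
step 10: x0=(-0.6734, 1.2127) x1=(-1.6726, 0.4019)
step 11: x0=(-0.6769, 1.1778) x1=(-1.6601, 0.4457)
step 12: x0=(-0.6810, 1.1425) x1=(-1.6459, 0.4907)
step 13: x0=(-0.6859, 1.1068) x1=(-1.6298, 0.5370)
step 14: x0=(-0.6915, 1.0705) x1=(-1.6115, 0.5846)
step 15: x0=(-0.6981, 1.0338) x1=(-1.5908, 0.6335)
step 16: x0=(-0.7057, 0.9966) x1=(-1.5671, 0.6837)
step 17: x0=(-0.7147, 0.9589) x1=(-1.5400, 0.7352)
step 18: x0=(-0.7252, 0.9208) x1=(-1.5088, 0.7878)
step 19: x0=(-0.7374, 0.8824) x1=(-1.4728, 0.8412)
step 20: x0=(-0.7518, 0.8439) x1=(-1.4312, 0.8949)
step 21: x0=(-0.7686, 0.8055) x1=(-1.3829, 0.9481)
step 22: x0=(-0.7883, 0.7678) x1=(-1.3272, 0.9996)
step 23: x0=(-0.8110, 0.7314) x1=(-1.2632, 1.0475)
step 24: x0=(-0.8368, 0.6972) x1=(-1.1910, 1.0897)
step 25: x0=(-0.8653, 0.6661) x1=(-1.1114, 1.1236)
step 26: x0=(-0.8959, 0.6386) x1=(-1.0264, 1.1476)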